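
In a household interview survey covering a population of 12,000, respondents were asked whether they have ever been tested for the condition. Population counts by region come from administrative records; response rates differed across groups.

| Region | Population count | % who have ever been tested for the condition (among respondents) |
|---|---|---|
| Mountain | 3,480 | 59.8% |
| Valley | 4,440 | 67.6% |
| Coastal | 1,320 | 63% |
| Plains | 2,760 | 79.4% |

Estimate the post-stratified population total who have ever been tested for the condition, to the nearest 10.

8,110

Each cell contributes its population count × the respondent rate:
  Mountain: 3,480 × 59.8% = 2081.04
  Valley: 4,440 × 67.6% = 3001.44
  Coastal: 1,320 × 63% = 831.6
  Plains: 2,760 × 79.4% = 2191.44
Estimated total = 8105.52 → 8,110.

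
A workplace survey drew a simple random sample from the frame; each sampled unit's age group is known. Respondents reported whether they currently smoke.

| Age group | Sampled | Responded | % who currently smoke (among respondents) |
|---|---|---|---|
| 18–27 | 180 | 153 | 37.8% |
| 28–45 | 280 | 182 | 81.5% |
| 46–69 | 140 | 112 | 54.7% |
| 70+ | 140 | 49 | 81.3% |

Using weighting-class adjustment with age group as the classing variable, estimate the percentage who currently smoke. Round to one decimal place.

Class response rates: 18–27 153/180 = 85%, 28–45 182/280 = 65%, 46–69 112/140 = 80%, 70+ 49/140 = 35%.
Weighting each respondent by the inverse class response rate inflates each class back to its sampled size, so the class weight is n_sampled:
  18–27: 180 × 37.8 = 6804
  28–45: 280 × 81.5 = 22,820
  46–69: 140 × 54.7 = 7658
  70+: 140 × 81.3 = 11,382
Adjusted estimate = 48,664 / 740 = 65.7622 → 65.8%.

65.8%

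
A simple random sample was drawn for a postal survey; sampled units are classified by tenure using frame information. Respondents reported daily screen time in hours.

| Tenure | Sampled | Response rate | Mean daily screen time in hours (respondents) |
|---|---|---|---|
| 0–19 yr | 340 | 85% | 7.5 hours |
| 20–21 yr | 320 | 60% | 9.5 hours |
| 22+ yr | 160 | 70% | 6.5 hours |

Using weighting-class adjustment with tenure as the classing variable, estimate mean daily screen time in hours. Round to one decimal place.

8.1

With weight = n_sampled/n_responded per class, the weighted class total is n_sampled:
  0–19 yr: 340 × 7.5 = 2550
  20–21 yr: 320 × 9.5 = 3040
  22+ yr: 160 × 6.5 = 1040
Adjusted estimate = 6630 / 820 = 8.08537 → 8.1.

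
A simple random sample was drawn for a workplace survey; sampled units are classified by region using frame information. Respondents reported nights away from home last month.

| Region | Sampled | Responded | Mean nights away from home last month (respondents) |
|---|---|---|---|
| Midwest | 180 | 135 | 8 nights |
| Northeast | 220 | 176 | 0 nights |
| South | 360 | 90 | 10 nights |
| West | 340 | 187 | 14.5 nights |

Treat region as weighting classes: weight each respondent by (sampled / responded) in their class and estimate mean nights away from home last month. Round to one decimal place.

9.1

Class response rates: Midwest 135/180 = 75%, Northeast 176/220 = 80%, South 90/360 = 25%, West 187/340 = 55%.
Each respondent's weight = sampled/responded in their class; summing within a class gives n_sampled, so:
  Midwest: 180 × 8 = 1440
  Northeast: 220 × 0 = 0
  South: 360 × 10 = 3600
  West: 340 × 14.5 = 4930
Adjusted estimate = 9970 / 1,100 = 9.06364 → 9.1.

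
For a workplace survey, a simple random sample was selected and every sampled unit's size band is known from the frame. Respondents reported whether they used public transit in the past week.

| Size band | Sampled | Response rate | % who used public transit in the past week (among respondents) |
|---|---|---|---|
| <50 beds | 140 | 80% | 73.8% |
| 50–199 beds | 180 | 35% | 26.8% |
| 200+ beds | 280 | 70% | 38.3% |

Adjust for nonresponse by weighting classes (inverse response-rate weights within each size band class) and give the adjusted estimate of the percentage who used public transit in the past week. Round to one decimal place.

43.1%

Weighting each respondent by the inverse class response rate inflates each class back to its sampled size, so the class weight is n_sampled:
  <50 beds: 140 × 73.8 = 10,332
  50–199 beds: 180 × 26.8 = 4824
  200+ beds: 280 × 38.3 = 10,724
Adjusted estimate = 25,880 / 600 = 43.1333 → 43.1%.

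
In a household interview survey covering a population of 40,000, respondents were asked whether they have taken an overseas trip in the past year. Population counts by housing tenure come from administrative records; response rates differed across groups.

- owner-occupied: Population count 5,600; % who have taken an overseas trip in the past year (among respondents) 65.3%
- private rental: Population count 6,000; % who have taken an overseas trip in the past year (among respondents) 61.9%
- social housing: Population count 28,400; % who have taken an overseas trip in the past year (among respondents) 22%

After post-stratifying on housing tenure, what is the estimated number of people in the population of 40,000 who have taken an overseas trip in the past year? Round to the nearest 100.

13,600

Apply each group's respondent rate to its population count:
  owner-occupied: 5,600 × 65.3% = 3656.8
  private rental: 6,000 × 61.9% = 3714
  social housing: 28,400 × 22% = 6248
Estimated total = 13618.8 → 13,600.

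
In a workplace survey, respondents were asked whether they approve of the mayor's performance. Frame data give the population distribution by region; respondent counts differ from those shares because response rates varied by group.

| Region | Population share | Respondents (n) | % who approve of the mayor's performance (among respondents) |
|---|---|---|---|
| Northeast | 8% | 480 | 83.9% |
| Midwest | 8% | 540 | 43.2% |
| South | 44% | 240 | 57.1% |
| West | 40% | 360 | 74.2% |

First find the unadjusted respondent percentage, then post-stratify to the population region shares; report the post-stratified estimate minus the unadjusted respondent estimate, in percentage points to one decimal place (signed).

+0.8 percentage points

Naive respondent-only estimate (weights = respondent counts):
  (480/1620)×83.9 + (540/1620)×43.2 + (240/1620)×57.1 + (360/1620)×74.2 = 64.2074%
Post-stratified estimate weights by population shares:
  0.08×83.9 + 0.08×43.2 + 0.44×57.1 + 0.4×74.2 = 64.972%
Difference = 64.972 − 64.2074 = 0.7646 pp.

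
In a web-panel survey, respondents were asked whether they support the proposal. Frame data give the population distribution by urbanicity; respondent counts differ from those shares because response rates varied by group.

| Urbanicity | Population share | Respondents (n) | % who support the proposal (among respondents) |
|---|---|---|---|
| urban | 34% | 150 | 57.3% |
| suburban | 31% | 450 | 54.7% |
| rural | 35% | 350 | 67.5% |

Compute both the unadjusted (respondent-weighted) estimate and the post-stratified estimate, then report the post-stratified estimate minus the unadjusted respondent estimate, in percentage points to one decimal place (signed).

+0.2 percentage points

Without adjustment, the pooled respondent share is:
  (150/950)×57.3 + (450/950)×54.7 + (350/950)×67.5 = 59.8263%
Post-stratified estimate weights by population shares:
  0.34×57.3 + 0.31×54.7 + 0.35×67.5 = 60.064%
Difference = 60.064 − 59.8263 = 0.2377 pp.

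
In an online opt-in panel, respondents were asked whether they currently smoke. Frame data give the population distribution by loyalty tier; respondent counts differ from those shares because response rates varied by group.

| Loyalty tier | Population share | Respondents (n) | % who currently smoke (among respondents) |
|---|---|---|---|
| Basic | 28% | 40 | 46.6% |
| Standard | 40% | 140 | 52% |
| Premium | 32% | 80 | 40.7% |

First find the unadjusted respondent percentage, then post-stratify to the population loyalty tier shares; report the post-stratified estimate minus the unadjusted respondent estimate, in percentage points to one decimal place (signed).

-0.8 percentage points

Without adjustment, the pooled respondent share is:
  (40/260)×46.6 + (140/260)×52 + (80/260)×40.7 = 47.6923%
Reweighting by population loyalty tier shares:
  0.28×46.6 + 0.4×52 + 0.32×40.7 = 46.872%
Difference = 46.872 − 47.6923 = -0.8203 pp.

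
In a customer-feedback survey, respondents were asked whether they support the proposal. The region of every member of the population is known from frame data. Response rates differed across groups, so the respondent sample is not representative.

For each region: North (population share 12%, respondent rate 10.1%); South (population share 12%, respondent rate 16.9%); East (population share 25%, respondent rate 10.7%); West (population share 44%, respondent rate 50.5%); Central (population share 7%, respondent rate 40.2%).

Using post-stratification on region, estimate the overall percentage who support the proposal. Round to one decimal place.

Weight each group's respondent value by its population share:
  North: 0.12 × 10.1 = 1.212
  South: 0.12 × 16.9 = 2.028
  East: 0.25 × 10.7 = 2.675
  West: 0.44 × 50.5 = 22.22
  Central: 0.07 × 40.2 = 2.814
Post-stratified estimate = 30.949 → 30.9%.

30.9%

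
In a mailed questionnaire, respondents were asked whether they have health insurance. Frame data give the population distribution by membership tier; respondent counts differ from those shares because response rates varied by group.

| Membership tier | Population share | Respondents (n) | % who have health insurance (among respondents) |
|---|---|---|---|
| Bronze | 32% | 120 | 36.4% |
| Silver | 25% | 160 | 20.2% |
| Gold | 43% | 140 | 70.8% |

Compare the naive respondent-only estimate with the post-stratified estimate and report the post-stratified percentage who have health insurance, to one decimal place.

Unadjusted (pooled respondent) estimate weights by respondent counts:
  (120/420)×36.4 + (160/420)×20.2 + (140/420)×70.8 = 41.6952%
Post-stratifying to population shares instead:
  0.32×36.4 + 0.25×20.2 + 0.43×70.8 = 47.142%

47.1%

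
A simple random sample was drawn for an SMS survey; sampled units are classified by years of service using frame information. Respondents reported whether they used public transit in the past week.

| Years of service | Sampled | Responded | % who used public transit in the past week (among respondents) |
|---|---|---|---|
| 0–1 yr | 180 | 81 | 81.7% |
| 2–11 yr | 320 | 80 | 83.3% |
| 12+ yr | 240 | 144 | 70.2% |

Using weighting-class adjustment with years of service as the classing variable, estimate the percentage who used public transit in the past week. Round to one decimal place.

Class response rates: 0–1 yr 81/180 = 45%, 2–11 yr 80/320 = 25%, 12+ yr 144/240 = 60%.
Inverse-response-rate weighting restores each class to its sampled count, so class totals weight by n_sampled:
  0–1 yr: 180 × 81.7 = 14,706
  2–11 yr: 320 × 83.3 = 26,656
  12+ yr: 240 × 70.2 = 16,848
Adjusted estimate = 58,210 / 740 = 78.6622 → 78.7%.

78.7%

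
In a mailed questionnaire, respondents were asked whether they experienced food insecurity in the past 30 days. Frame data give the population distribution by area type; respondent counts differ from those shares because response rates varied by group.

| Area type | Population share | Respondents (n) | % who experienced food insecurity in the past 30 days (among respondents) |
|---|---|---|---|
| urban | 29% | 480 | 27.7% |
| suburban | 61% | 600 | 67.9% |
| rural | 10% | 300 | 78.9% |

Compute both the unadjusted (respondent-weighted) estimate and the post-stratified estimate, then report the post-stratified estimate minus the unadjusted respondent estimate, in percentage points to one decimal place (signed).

+1.0 percentage points

Without adjustment, the pooled respondent share is:
  (480/1380)×27.7 + (600/1380)×67.9 + (300/1380)×78.9 = 56.3087%
Post-stratifying to population shares instead:
  0.29×27.7 + 0.61×67.9 + 0.1×78.9 = 57.342%
Difference = 57.342 − 56.3087 = 1.0333 pp.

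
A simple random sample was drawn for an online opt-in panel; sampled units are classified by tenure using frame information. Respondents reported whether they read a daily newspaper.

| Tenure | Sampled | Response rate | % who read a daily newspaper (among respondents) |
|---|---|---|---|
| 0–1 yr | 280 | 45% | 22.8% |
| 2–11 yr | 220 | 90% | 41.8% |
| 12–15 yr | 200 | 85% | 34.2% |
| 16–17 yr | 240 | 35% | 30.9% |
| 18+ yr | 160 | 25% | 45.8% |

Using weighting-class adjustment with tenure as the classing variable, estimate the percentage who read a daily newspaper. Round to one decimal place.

Weighting each respondent by the inverse class response rate inflates each class back to its sampled size, so the class weight is n_sampled:
  0–1 yr: 280 × 22.8 = 6384
  2–11 yr: 220 × 41.8 = 9196
  12–15 yr: 200 × 34.2 = 6840
  16–17 yr: 240 × 30.9 = 7416
  18+ yr: 160 × 45.8 = 7328
Adjusted estimate = 37,164 / 1,100 = 33.7855 → 33.8%.

33.8%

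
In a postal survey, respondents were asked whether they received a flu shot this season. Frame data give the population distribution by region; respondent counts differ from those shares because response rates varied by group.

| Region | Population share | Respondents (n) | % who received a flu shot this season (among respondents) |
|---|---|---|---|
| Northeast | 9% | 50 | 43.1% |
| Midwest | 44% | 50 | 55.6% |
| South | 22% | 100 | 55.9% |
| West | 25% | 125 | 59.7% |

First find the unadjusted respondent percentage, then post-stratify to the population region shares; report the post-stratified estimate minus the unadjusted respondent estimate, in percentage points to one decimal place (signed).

+0.2 percentage points

Unadjusted (pooled respondent) estimate weights by respondent counts:
  (50/325)×43.1 + (50/325)×55.6 + (100/325)×55.9 + (125/325)×59.7 = 55.3462%
Post-stratified estimate weights by population shares:
  0.09×43.1 + 0.44×55.6 + 0.22×55.9 + 0.25×59.7 = 55.566%
Difference = 55.566 − 55.3462 = 0.2198 pp.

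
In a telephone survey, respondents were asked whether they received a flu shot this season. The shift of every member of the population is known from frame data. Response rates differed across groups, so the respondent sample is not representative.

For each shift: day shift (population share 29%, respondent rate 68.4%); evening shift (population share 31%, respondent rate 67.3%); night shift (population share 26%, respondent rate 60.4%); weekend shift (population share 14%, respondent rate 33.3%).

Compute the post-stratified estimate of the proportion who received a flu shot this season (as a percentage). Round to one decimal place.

61.1%

Each cell contributes population-share × respondent value:
  day shift: 0.29 × 68.4 = 19.836
  evening shift: 0.31 × 67.3 = 20.863
  night shift: 0.26 × 60.4 = 15.704
  weekend shift: 0.14 × 33.3 = 4.662
Post-stratified estimate = 61.065 → 61.1%.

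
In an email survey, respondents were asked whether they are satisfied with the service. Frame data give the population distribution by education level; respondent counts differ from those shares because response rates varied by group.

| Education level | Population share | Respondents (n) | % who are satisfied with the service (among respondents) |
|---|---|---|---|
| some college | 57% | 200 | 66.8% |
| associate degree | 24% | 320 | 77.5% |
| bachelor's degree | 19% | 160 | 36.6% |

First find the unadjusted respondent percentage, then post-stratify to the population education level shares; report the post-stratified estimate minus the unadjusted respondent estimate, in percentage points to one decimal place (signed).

Naive respondent-only estimate (weights = respondent counts):
  (200/680)×66.8 + (320/680)×77.5 + (160/680)×36.6 = 64.7294%
Reweighting by population education level shares:
  0.57×66.8 + 0.24×77.5 + 0.19×36.6 = 63.63%
Difference = 63.63 − 64.7294 = -1.0994 pp.

-1.1 percentage points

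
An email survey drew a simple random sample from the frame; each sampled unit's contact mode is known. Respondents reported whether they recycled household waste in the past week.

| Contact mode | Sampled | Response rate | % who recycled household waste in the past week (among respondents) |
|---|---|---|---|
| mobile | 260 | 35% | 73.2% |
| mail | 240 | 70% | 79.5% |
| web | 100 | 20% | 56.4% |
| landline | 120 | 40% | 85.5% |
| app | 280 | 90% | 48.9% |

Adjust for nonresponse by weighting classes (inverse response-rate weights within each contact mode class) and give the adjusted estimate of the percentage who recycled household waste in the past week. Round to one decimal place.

67.7%

Weighting each respondent by the inverse class response rate inflates each class back to its sampled size, so the class weight is n_sampled:
  mobile: 260 × 73.2 = 19,032
  mail: 240 × 79.5 = 19,080
  web: 100 × 56.4 = 5640
  landline: 120 × 85.5 = 10,260
  app: 280 × 48.9 = 13,692
Adjusted estimate = 67,704 / 1,000 = 67.704 → 67.7%.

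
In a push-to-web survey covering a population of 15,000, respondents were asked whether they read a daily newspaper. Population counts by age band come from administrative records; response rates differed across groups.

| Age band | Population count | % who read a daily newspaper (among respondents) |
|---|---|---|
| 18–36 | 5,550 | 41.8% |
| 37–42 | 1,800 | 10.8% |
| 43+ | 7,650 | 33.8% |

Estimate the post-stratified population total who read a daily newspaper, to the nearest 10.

Estimated count per cell = population count × respondent percentage:
  18–36: 5,550 × 41.8% = 2319.9
  37–42: 1,800 × 10.8% = 194.4
  43+: 7,650 × 33.8% = 2585.7
Estimated total = 5100 → 5,100.

5,100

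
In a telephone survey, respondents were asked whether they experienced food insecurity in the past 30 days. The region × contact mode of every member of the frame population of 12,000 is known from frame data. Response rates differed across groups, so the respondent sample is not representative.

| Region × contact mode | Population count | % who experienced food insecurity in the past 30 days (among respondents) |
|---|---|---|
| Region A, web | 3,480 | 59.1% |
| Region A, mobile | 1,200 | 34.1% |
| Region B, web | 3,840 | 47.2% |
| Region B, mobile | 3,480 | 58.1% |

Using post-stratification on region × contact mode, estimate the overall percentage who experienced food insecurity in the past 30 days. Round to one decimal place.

52.5%

Post-stratification weights by population share, not respondent share:
  Region A, web: (3,480/12,000) × 59.1 = 17.139
  Region A, mobile: (1,200/12,000) × 34.1 = 3.41
  Region B, web: (3,840/12,000) × 47.2 = 15.104
  Region B, mobile: (3,480/12,000) × 58.1 = 16.849
Post-stratified estimate = 52.502 → 52.5%.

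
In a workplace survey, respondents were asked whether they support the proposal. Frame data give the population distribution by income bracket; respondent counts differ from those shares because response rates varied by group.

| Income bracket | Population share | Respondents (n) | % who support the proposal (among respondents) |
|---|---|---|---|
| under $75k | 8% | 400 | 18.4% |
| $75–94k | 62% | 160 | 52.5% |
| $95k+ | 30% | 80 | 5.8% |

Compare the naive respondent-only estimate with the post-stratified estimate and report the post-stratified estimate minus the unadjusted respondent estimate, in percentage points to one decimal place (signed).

+10.4 percentage points

Naive respondent-only estimate (weights = respondent counts):
  (400/640)×18.4 + (160/640)×52.5 + (80/640)×5.8 = 25.35%
Post-stratified estimate weights by population shares:
  0.08×18.4 + 0.62×52.5 + 0.3×5.8 = 35.762%
Difference = 35.762 − 25.35 = 10.412 pp.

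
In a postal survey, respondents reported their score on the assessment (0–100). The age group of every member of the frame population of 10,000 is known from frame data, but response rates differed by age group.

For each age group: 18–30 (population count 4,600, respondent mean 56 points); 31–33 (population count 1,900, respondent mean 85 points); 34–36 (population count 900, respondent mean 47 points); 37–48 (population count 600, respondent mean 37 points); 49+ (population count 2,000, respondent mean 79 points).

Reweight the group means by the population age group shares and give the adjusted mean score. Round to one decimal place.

Weight each group's respondent value by its population share:
  18–30: (4,600/10,000) × 56 = 25.76
  31–33: (1,900/10,000) × 85 = 16.15
  34–36: (900/10,000) × 47 = 4.23
  37–48: (600/10,000) × 37 = 2.22
  49+: (2,000/10,000) × 79 = 15.8
Post-stratified estimate = 64.16 → 64.2.

64.2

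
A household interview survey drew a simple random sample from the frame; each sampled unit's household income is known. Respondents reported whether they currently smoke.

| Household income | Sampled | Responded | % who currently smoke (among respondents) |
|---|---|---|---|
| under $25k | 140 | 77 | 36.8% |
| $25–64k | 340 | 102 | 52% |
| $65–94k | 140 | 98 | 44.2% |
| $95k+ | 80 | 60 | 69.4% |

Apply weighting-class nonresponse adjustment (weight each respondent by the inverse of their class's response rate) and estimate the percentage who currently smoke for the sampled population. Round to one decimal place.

Response rates by class: under $25k 77/140 = 55%, $25–64k 102/340 = 30%, $65–94k 98/140 = 70%, $95k+ 60/80 = 75%.
With weight = n_sampled/n_responded per class, the weighted class total is n_sampled:
  under $25k: 140 × 36.8 = 5152
  $25–64k: 340 × 52 = 17,680
  $65–94k: 140 × 44.2 = 6188
  $95k+: 80 × 69.4 = 5552
Adjusted estimate = 34,572 / 700 = 49.3886 → 49.4%.

49.4%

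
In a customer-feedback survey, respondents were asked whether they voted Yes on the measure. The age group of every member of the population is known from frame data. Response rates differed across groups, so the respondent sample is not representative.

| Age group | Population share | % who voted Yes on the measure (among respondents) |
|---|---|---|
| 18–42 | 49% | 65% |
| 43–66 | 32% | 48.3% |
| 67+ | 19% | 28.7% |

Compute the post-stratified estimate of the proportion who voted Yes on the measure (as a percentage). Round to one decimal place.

Each cell contributes population-share × respondent value:
  18–42: 0.49 × 65 = 31.85
  43–66: 0.32 × 48.3 = 15.456
  67+: 0.19 × 28.7 = 5.453
Post-stratified estimate = 52.759 → 52.8%.

52.8%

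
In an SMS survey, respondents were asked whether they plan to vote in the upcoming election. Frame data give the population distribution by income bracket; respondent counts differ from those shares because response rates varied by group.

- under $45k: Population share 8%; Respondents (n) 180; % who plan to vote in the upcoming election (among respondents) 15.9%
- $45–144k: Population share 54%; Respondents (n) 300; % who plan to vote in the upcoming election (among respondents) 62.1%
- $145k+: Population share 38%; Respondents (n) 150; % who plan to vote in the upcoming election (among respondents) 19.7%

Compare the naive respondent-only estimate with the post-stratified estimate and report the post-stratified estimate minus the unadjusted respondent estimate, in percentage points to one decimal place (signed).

Without adjustment, the pooled respondent share is:
  (180/630)×15.9 + (300/630)×62.1 + (150/630)×19.7 = 38.8048%
Post-stratified estimate weights by population shares:
  0.08×15.9 + 0.54×62.1 + 0.38×19.7 = 42.292%
Difference = 42.292 − 38.8048 = 3.4872 pp.

+3.5 percentage points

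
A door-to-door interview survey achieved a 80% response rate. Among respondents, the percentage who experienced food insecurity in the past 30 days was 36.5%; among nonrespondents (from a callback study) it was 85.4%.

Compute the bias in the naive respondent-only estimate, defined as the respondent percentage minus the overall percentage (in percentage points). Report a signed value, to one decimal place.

Nonresponse fraction = 1 − 0.8 = 0.2.
Bias = (nonresponse fraction) × (respondent percentage − nonrespondent percentage)
     = 0.2 × (36.5 − 85.4) = 0.2 × -48.9 = -9.78.

-9.8 percentage points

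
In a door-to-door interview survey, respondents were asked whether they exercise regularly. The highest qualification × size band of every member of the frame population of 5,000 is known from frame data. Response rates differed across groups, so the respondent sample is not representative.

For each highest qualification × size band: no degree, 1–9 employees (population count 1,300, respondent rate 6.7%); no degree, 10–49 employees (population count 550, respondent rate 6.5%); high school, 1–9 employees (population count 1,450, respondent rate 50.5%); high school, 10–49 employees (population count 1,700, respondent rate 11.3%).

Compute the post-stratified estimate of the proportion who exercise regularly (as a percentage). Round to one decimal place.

Reweight to the known highest qualification × size band distribution:
  no degree, 1–9 employees: (1,300/5,000) × 6.7 = 1.742
  no degree, 10–49 employees: (550/5,000) × 6.5 = 0.715
  high school, 1–9 employees: (1,450/5,000) × 50.5 = 14.645
  high school, 10–49 employees: (1,700/5,000) × 11.3 = 3.842
Post-stratified estimate = 20.944 → 20.9%.

20.9%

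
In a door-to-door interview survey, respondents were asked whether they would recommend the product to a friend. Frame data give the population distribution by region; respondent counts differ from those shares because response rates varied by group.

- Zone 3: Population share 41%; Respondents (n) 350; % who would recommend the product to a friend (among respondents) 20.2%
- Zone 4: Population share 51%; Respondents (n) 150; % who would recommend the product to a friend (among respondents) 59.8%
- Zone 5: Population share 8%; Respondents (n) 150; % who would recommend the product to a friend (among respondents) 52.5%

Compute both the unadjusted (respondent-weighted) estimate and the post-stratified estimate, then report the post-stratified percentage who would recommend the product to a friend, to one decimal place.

Naive respondent-only estimate (weights = respondent counts):
  (350/650)×20.2 + (150/650)×59.8 + (150/650)×52.5 = 36.7923%
Post-stratifying to population shares instead:
  0.41×20.2 + 0.51×59.8 + 0.08×52.5 = 42.98%

43.0%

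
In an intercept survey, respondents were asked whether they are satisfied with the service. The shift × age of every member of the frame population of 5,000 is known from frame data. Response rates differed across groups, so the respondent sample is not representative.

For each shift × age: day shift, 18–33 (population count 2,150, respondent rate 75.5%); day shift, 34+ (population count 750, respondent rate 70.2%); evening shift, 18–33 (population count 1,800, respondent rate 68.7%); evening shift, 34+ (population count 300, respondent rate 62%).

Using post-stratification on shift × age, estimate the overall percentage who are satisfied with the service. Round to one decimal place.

Post-stratification weights by population share, not respondent share:
  day shift, 18–33: (2,150/5,000) × 75.5 = 32.465
  day shift, 34+: (750/5,000) × 70.2 = 10.53
  evening shift, 18–33: (1,800/5,000) × 68.7 = 24.732
  evening shift, 34+: (300/5,000) × 62 = 3.72
Post-stratified estimate = 71.447 → 71.4%.

71.4%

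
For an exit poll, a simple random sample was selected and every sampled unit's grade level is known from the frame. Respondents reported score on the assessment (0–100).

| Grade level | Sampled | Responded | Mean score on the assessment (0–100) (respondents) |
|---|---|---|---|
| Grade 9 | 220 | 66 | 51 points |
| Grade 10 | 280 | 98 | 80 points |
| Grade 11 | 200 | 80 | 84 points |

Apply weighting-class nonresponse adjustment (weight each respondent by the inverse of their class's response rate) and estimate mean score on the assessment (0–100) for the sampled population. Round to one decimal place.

Response rates by class: Grade 9 66/220 = 30%, Grade 10 98/280 = 35%, Grade 11 80/200 = 40%.
Each respondent's weight = sampled/responded in their class; summing within a class gives n_sampled, so:
  Grade 9: 220 × 51 = 11,220
  Grade 10: 280 × 80 = 22,400
  Grade 11: 200 × 84 = 16,800
Adjusted estimate = 50,420 / 700 = 72.0286 → 72.0.

72.0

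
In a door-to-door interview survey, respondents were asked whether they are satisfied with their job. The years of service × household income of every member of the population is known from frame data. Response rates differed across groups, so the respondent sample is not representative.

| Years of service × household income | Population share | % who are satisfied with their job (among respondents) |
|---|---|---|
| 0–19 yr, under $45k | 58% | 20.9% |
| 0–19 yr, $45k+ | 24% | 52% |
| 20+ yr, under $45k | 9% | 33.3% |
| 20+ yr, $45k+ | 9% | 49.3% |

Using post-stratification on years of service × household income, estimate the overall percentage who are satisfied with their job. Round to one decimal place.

32.0%

Reweight to the known years of service × household income distribution:
  0–19 yr, under $45k: 0.58 × 20.9 = 12.122
  0–19 yr, $45k+: 0.24 × 52 = 12.48
  20+ yr, under $45k: 0.09 × 33.3 = 2.997
  20+ yr, $45k+: 0.09 × 49.3 = 4.437
Post-stratified estimate = 32.036 → 32.0%.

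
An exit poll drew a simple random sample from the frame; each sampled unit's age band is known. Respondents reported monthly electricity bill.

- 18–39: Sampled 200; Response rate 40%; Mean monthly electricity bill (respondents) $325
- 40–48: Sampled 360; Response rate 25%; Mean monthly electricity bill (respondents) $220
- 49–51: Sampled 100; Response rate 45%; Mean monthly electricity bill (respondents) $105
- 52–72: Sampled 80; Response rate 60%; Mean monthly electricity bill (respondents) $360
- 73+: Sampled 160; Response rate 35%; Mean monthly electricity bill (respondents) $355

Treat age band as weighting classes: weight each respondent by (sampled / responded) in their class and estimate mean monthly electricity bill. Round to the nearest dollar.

Inverse-response-rate weighting restores each class to its sampled count, so class totals weight by n_sampled:
  18–39: 200 × 325 = 65,000
  40–48: 360 × 220 = 79,200
  49–51: 100 × 105 = 10,500
  52–72: 80 × 360 = 28,800
  73+: 160 × 355 = 56,800
Adjusted estimate = 240,300 / 900 = 267 → $267.

$267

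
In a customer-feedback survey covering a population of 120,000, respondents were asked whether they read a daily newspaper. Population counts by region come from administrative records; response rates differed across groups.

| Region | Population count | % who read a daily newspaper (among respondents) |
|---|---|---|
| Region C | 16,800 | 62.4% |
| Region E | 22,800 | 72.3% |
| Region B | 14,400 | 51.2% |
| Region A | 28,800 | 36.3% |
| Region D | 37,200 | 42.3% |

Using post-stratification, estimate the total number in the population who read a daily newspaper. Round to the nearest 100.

Each cell contributes its population count × the respondent rate:
  Region C: 16,800 × 62.4% = 10483.2
  Region E: 22,800 × 72.3% = 16484.4
  Region B: 14,400 × 51.2% = 7372.8
  Region A: 28,800 × 36.3% = 10454.4
  Region D: 37,200 × 42.3% = 15735.6
Estimated total = 60530.4 → 60,500.

60,500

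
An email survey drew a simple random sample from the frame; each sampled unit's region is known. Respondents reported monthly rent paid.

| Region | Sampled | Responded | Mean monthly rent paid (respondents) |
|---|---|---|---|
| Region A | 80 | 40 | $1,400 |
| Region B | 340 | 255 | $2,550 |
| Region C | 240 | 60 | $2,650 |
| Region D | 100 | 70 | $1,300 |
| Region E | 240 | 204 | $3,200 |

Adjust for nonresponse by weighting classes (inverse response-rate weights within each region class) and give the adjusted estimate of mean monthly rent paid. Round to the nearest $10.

Response rates by class: Region A 40/80 = 50%, Region B 255/340 = 75%, Region C 60/240 = 25%, Region D 70/100 = 70%, Region E 204/240 = 85%.
Weighting each respondent by the inverse class response rate inflates each class back to its sampled size, so the class weight is n_sampled:
  Region A: 80 × 1400 = 112,000
  Region B: 340 × 2550 = 867,000
  Region C: 240 × 2650 = 636,000
  Region D: 100 × 1300 = 130,000
  Region E: 240 × 3200 = 768,000
Adjusted estimate = 2,513,000 / 1,000 = 2513 → $2,510.

$2,510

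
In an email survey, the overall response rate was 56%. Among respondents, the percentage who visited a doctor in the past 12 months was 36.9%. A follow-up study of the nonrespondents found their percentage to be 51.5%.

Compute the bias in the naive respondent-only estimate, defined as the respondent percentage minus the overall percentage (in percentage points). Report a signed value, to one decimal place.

-6.4 percentage points

Nonresponse fraction = 1 − 0.56 = 0.44.
Bias = (nonresponse fraction) × (respondent percentage − nonrespondent percentage)
     = 0.44 × (36.9 − 51.5) = 0.44 × -14.6 = -6.424.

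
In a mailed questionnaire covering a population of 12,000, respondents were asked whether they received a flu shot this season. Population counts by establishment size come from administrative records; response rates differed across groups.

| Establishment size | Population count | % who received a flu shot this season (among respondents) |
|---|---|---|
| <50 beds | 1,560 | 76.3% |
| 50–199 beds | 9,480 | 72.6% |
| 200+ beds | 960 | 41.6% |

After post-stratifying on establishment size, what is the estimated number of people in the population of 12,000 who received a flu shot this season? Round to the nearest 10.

Apply each group's respondent rate to its population count:
  <50 beds: 1,560 × 76.3% = 1190.28
  50–199 beds: 9,480 × 72.6% = 6882.48
  200+ beds: 960 × 41.6% = 399.36
Estimated total = 8472.12 → 8,470.

8,470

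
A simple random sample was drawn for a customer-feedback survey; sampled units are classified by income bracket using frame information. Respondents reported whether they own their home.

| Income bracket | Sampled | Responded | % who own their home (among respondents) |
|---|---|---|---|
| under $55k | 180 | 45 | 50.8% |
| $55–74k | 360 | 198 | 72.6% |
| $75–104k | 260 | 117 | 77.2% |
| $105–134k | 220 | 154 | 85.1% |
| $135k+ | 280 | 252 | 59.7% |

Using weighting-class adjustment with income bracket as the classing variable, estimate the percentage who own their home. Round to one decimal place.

69.8%

Class response rates: under $55k 45/180 = 25%, $55–74k 198/360 = 55%, $75–104k 117/260 = 45%, $105–134k 154/220 = 70%, $135k+ 252/280 = 90%.
With weight = n_sampled/n_responded per class, the weighted class total is n_sampled:
  under $55k: 180 × 50.8 = 9144
  $55–74k: 360 × 72.6 = 26136
  $75–104k: 260 × 77.2 = 20,072
  $105–134k: 220 × 85.1 = 18,722
  $135k+: 280 × 59.7 = 16,716
Adjusted estimate = 90,790 / 1,300 = 69.8385 → 69.8%.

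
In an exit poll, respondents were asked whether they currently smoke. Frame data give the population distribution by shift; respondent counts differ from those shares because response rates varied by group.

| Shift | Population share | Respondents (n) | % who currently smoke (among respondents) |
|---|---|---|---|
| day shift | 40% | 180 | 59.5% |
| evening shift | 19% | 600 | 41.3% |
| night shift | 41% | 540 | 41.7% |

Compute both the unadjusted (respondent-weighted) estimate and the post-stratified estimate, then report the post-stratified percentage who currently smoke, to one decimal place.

Unadjusted (pooled respondent) estimate weights by respondent counts:
  (180/1320)×59.5 + (600/1320)×41.3 + (540/1320)×41.7 = 43.9455%
Post-stratified estimate weights by population shares:
  0.4×59.5 + 0.19×41.3 + 0.41×41.7 = 48.744%

48.7%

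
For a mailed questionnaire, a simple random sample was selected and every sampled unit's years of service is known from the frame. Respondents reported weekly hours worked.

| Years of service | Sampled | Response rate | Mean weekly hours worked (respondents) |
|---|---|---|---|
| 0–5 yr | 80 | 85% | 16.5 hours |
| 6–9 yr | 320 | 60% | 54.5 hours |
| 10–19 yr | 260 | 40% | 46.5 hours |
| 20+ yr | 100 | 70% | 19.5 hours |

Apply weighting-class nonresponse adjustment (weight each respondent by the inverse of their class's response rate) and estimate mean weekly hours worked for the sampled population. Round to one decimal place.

43.2

Weighting each respondent by the inverse class response rate inflates each class back to its sampled size, so the class weight is n_sampled:
  0–5 yr: 80 × 16.5 = 1320
  6–9 yr: 320 × 54.5 = 17,440
  10–19 yr: 260 × 46.5 = 12,090
  20+ yr: 100 × 19.5 = 1950
Adjusted estimate = 32,800 / 760 = 43.1579 → 43.2.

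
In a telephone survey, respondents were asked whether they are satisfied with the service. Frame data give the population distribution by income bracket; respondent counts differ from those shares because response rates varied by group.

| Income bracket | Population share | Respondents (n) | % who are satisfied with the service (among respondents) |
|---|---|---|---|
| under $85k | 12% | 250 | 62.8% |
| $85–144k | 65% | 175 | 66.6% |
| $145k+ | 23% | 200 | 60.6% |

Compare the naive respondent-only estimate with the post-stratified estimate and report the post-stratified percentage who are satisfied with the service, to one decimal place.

64.8%

Without adjustment, the pooled respondent share is:
  (250/625)×62.8 + (175/625)×66.6 + (200/625)×60.6 = 63.16%
Post-stratifying to population shares instead:
  0.12×62.8 + 0.65×66.6 + 0.23×60.6 = 64.764%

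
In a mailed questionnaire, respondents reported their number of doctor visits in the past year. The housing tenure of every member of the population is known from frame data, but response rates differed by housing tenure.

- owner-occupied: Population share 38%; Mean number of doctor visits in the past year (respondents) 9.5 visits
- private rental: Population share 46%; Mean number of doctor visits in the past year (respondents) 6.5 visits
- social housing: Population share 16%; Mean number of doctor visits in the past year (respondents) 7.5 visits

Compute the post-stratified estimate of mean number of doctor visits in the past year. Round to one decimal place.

Each cell contributes population-share × respondent value:
  owner-occupied: 0.38 × 9.5 = 3.61
  private rental: 0.46 × 6.5 = 2.99
  social housing: 0.16 × 7.5 = 1.2
Post-stratified estimate = 7.8 → 7.8.

7.8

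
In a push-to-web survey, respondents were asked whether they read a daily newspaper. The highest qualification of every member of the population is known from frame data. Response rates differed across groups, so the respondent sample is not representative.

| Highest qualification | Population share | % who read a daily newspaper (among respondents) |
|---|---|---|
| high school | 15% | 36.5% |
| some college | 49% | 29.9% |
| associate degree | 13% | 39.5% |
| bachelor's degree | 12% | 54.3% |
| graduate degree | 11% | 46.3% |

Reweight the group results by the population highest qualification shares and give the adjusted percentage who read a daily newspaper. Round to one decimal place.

Reweight to the known highest qualification distribution:
  high school: 0.15 × 36.5 = 5.475
  some college: 0.49 × 29.9 = 14.651
  associate degree: 0.13 × 39.5 = 5.135
  bachelor's degree: 0.12 × 54.3 = 6.516
  graduate degree: 0.11 × 46.3 = 5.093
Post-stratified estimate = 36.87 → 36.9%.

36.9%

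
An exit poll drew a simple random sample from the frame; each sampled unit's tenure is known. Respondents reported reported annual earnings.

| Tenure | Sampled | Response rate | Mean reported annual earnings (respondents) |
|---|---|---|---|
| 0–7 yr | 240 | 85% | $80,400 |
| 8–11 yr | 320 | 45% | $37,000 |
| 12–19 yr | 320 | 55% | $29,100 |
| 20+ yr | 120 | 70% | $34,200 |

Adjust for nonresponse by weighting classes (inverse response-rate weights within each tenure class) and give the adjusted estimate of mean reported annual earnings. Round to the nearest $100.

$44,600

Inverse-response-rate weighting restores each class to its sampled count, so class totals weight by n_sampled:
  0–7 yr: 240 × 80,400 = 19,296,000
  8–11 yr: 320 × 37,000 = 11,840,000
  12–19 yr: 320 × 29,100 = 9,312,000
  20+ yr: 120 × 34,200 = 4,104,000
Adjusted estimate = 44,552,000 / 1,000 = 44,552 → $44,600.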